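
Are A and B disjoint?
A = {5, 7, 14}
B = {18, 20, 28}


Disjoint means A ∩ B = ∅.
A ∩ B = ∅
A ∩ B = ∅, so A and B are disjoint.

Yes, A and B are disjoint


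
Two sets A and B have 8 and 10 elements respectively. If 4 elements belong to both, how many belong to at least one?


|A ∪ B| = |A| + |B| - |A ∩ B|
= 8 + 10 - 4
= 14

|A ∪ B| = 14


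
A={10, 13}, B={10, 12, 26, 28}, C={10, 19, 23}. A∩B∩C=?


A ∩ B = {10}
(A ∩ B) ∩ C = {10}

A ∩ B ∩ C = {10}


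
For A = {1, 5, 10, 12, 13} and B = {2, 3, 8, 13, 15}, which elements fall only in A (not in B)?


A = {1, 5, 10, 12, 13}
B = {2, 3, 8, 13, 15}
Region: only in A (not in B)
Elements: {1, 5, 10, 12}

Elements only in A (not in B): {1, 5, 10, 12}


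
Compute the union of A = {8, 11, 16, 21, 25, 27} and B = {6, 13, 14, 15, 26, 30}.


A ∪ B = all elements in A or B (or both)
A = {8, 11, 16, 21, 25, 27}
B = {6, 13, 14, 15, 26, 30}
A ∪ B = {6, 8, 11, 13, 14, 15, 16, 21, 25, 26, 27, 30}

A ∪ B = {6, 8, 11, 13, 14, 15, 16, 21, 25, 26, 27, 30}


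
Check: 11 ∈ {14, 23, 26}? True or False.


A = {14, 23, 26}
Checking if 11 is in A
11 is not in A → False

11 ∉ A


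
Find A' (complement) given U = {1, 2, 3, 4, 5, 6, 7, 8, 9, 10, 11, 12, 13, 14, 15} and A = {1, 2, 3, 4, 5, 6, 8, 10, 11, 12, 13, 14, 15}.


Aᶜ = U \ A = elements in U but not in A
U = {1, 2, 3, 4, 5, 6, 7, 8, 9, 10, 11, 12, 13, 14, 15}
A = {1, 2, 3, 4, 5, 6, 8, 10, 11, 12, 13, 14, 15}
Aᶜ = {7, 9}

Aᶜ = {7, 9}


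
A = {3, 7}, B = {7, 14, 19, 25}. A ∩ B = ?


A ∩ B = elements in both A and B
A = {3, 7}
B = {7, 14, 19, 25}
A ∩ B = {7}

A ∩ B = {7}


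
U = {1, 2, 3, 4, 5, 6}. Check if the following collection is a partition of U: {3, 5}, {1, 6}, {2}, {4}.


A partition requires: (1) non-empty parts, (2) pairwise disjoint, (3) union = U
Parts: {3, 5}, {1, 6}, {2}, {4}
Union of parts: {1, 2, 3, 4, 5, 6}
U = {1, 2, 3, 4, 5, 6}
All non-empty? True
Pairwise disjoint? True
Covers U? True

Yes, valid partition


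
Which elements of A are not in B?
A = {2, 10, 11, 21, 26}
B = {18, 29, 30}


A \ B = elements in A but not in B
A = {2, 10, 11, 21, 26}
B = {18, 29, 30}
Remove from A any elements in B
A \ B = {2, 10, 11, 21, 26}

A \ B = {2, 10, 11, 21, 26}


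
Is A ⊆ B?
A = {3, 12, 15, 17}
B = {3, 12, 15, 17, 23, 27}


A ⊆ B means every element of A is in B.
All elements of A are in B.
So A ⊆ B.

Yes, A ⊆ B


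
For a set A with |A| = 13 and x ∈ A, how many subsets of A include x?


Subsets of A containing x correspond to subsets of A \ {x}, which has 12 elements.
Count = 2^(n-1) = 2^12
= 4096

Number of subsets containing x = 4096


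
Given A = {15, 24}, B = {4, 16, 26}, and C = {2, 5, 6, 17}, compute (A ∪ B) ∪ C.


A ∪ B = {4, 15, 16, 24, 26}
(A ∪ B) ∪ C = {2, 4, 5, 6, 15, 16, 17, 24, 26}

A ∪ B ∪ C = {2, 4, 5, 6, 15, 16, 17, 24, 26}


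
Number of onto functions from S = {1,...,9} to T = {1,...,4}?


n = |S| = 9, k = |T| = 4. Surjections via inclusion-exclusion:
S(n,k) = Σ(-1)^i × C(k,i) × (k-i)^n, i=0 to k
i=0: (-1)^0×C(4,0)×4^9 = 262144
i=1: (-1)^1×C(4,1)×3^9 = -78732
i=2: (-1)^2×C(4,2)×2^9 = 3072
i=3: (-1)^3×C(4,3)×1^9 = -4
i=4: (-1)^4×C(4,4)×0^9 = 0
Total = 186480

Number of surjections = 186480


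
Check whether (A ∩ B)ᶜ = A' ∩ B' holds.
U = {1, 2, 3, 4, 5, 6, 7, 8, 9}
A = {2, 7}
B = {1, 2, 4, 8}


LHS: A ∩ B = {2}
(A ∩ B)' = U \ (A ∩ B) = {1, 3, 4, 5, 6, 7, 8, 9}
A' = {1, 3, 4, 5, 6, 8, 9}, B' = {3, 5, 6, 7, 9}
Claimed RHS: A' ∩ B' = {3, 5, 6, 9}
Identity is INVALID: LHS = {1, 3, 4, 5, 6, 7, 8, 9} but the RHS claimed here equals {3, 5, 6, 9}. The correct form is (A ∩ B)' = A' ∪ B'.

Identity is invalid: (A ∩ B)' = {1, 3, 4, 5, 6, 7, 8, 9} but A' ∩ B' = {3, 5, 6, 9}. The correct De Morgan law is (A ∩ B)' = A' ∪ B'.


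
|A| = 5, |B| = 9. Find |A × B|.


|A × B| = |A| × |B|
= 5 × 9
= 45

|A × B| = 45


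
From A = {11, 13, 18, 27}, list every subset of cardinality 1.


|A| = 4, so A has C(4,1) = 4 subsets of size 1.
Enumerate by choosing 1 elements from A at a time:
{11}, {13}, {18}, {27}

1-element subsets (4 total): {11}, {13}, {18}, {27}


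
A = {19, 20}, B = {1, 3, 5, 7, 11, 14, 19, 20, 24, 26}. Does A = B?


Two sets are equal iff they have exactly the same elements.
A = {19, 20}
B = {1, 3, 5, 7, 11, 14, 19, 20, 24, 26}
Differences: {1, 3, 5, 7, 11, 14, 24, 26}
A ≠ B

No, A ≠ B


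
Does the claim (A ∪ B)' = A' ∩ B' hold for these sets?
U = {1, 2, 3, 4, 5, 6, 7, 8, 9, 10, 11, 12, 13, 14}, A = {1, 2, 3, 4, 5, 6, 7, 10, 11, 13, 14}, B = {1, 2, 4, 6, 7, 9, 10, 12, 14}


LHS: A ∪ B = {1, 2, 3, 4, 5, 6, 7, 9, 10, 11, 12, 13, 14}
(A ∪ B)' = U \ (A ∪ B) = {8}
A' = {8, 9, 12}, B' = {3, 5, 8, 11, 13}
Claimed RHS: A' ∩ B' = {8}
Identity is VALID: LHS = RHS = {8} ✓

Identity is valid. (A ∪ B)' = A' ∩ B' = {8}


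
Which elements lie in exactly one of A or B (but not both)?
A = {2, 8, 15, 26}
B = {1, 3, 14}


A △ B = (A \ B) ∪ (B \ A) = elements in exactly one of A or B
A \ B = {2, 8, 15, 26}
B \ A = {1, 3, 14}
A △ B = {1, 2, 3, 8, 14, 15, 26}

A △ B = {1, 2, 3, 8, 14, 15, 26}


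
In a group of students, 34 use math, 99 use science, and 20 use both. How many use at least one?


|A ∪ B| = |A| + |B| - |A ∩ B|
= 34 + 99 - 20
= 113

|A ∪ B| = 113


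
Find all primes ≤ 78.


Checking each candidate:
Condition: primes ≤ 78
Result = {2, 3, 5, 7, 11, 13, 17, 19, 23, 29, 31, 37, 41, 43, 47, 53, 59, 61, 67, 71, 73}

{2, 3, 5, 7, 11, 13, 17, 19, 23, 29, 31, 37, 41, 43, 47, 53, 59, 61, 67, 71, 73}


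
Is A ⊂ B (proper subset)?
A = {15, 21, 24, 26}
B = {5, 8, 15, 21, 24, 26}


A ⊂ B requires: A ⊆ B AND A ≠ B.
A ⊆ B? Yes
A = B? No
A ⊂ B: Yes (A is a proper subset of B)

Yes, A ⊂ B


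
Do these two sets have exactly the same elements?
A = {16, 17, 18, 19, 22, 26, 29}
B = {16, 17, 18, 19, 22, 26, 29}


Two sets are equal iff they have exactly the same elements.
A = {16, 17, 18, 19, 22, 26, 29}
B = {16, 17, 18, 19, 22, 26, 29}
Same elements → A = B

Yes, A = B


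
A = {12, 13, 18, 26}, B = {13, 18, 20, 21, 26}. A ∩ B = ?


A ∩ B = elements in both A and B
A = {12, 13, 18, 26}
B = {13, 18, 20, 21, 26}
A ∩ B = {13, 18, 26}

A ∩ B = {13, 18, 26}


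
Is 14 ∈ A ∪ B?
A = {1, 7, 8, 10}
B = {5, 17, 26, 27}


A = {1, 7, 8, 10}, B = {5, 17, 26, 27}
A ∪ B = all elements in A or B
A ∪ B = {1, 5, 7, 8, 10, 17, 26, 27}
Checking if 14 ∈ A ∪ B
14 is not in A ∪ B → False

14 ∉ A ∪ B


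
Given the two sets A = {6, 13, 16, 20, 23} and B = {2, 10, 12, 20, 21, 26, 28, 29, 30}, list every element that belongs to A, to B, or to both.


A ∪ B = all elements in A or B (or both)
A = {6, 13, 16, 20, 23}
B = {2, 10, 12, 20, 21, 26, 28, 29, 30}
A ∪ B = {2, 6, 10, 12, 13, 16, 20, 21, 23, 26, 28, 29, 30}

A ∪ B = {2, 6, 10, 12, 13, 16, 20, 21, 23, 26, 28, 29, 30}


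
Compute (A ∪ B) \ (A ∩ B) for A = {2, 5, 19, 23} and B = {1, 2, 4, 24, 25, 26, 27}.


A △ B = (A \ B) ∪ (B \ A) = elements in exactly one of A or B
A \ B = {5, 19, 23}
B \ A = {1, 4, 24, 25, 26, 27}
A △ B = {1, 4, 5, 19, 23, 24, 25, 26, 27}

A △ B = {1, 4, 5, 19, 23, 24, 25, 26, 27}


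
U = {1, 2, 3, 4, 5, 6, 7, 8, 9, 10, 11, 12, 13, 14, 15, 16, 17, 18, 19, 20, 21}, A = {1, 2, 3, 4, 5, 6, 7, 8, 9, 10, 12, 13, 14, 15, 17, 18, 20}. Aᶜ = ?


Aᶜ = U \ A = elements in U but not in A
U = {1, 2, 3, 4, 5, 6, 7, 8, 9, 10, 11, 12, 13, 14, 15, 16, 17, 18, 19, 20, 21}
A = {1, 2, 3, 4, 5, 6, 7, 8, 9, 10, 12, 13, 14, 15, 17, 18, 20}
Aᶜ = {11, 16, 19, 21}

Aᶜ = {11, 16, 19, 21}


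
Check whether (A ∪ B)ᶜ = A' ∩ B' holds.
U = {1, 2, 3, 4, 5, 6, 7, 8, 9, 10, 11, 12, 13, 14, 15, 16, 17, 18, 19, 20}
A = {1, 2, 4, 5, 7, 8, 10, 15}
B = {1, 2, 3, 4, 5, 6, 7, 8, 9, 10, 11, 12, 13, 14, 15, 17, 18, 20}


LHS: A ∪ B = {1, 2, 3, 4, 5, 6, 7, 8, 9, 10, 11, 12, 13, 14, 15, 17, 18, 20}
(A ∪ B)' = U \ (A ∪ B) = {16, 19}
A' = {3, 6, 9, 11, 12, 13, 14, 16, 17, 18, 19, 20}, B' = {16, 19}
Claimed RHS: A' ∩ B' = {16, 19}
Identity is VALID: LHS = RHS = {16, 19} ✓

Identity is valid. (A ∪ B)' = A' ∩ B' = {16, 19}


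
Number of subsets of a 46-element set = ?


Number of subsets = 2^n
= 2^46
= 70368744177664

|P(A)| = 70368744177664


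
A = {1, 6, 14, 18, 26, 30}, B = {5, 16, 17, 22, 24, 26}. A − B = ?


A \ B = elements in A but not in B
A = {1, 6, 14, 18, 26, 30}
B = {5, 16, 17, 22, 24, 26}
Remove from A any elements in B
A \ B = {1, 6, 14, 18, 30}

A \ B = {1, 6, 14, 18, 30}


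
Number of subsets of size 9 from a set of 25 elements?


C(n,k) = n! / (k!(n-k)!)
C(25,9) = 25! / (9!16!)
= 2042975

C(25,9) = 2042975


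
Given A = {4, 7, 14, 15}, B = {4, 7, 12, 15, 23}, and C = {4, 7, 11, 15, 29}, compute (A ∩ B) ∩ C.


A ∩ B = {4, 7, 15}
(A ∩ B) ∩ C = {4, 7, 15}

A ∩ B ∩ C = {4, 7, 15}


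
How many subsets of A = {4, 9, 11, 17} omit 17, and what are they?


A subset of A that omits 17 is a subset of A \ {17}, so there are 2^(n-1) = 2^3 = 8 of them.
Subsets excluding 17: ∅, {4}, {9}, {11}, {4, 9}, {4, 11}, {9, 11}, {4, 9, 11}

Subsets excluding 17 (8 total): ∅, {4}, {9}, {11}, {4, 9}, {4, 11}, {9, 11}, {4, 9, 11}


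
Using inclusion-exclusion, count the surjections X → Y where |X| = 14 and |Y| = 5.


n = |X| = 14, k = |Y| = 5. Surjections via inclusion-exclusion:
S(n,k) = Σ(-1)^i × C(k,i) × (k-i)^n, i=0 to k
i=0: (-1)^0×C(5,0)×5^14 = 6103515625
i=1: (-1)^1×C(5,1)×4^14 = -1342177280
i=2: (-1)^2×C(5,2)×3^14 = 47829690
i=3: (-1)^3×C(5,3)×2^14 = -163840
i=4: (-1)^4×C(5,4)×1^14 = 5
i=5: (-1)^5×C(5,5)×0^14 = 0
Total = 4809004200

Number of surjections = 4809004200


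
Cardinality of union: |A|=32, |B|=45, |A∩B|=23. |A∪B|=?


|A ∪ B| = |A| + |B| - |A ∩ B|
= 32 + 45 - 23
= 54

|A ∪ B| = 54


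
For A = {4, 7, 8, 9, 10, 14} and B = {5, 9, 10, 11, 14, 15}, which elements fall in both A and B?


A = {4, 7, 8, 9, 10, 14}
B = {5, 9, 10, 11, 14, 15}
Region: in both A and B
Elements: {9, 10, 14}

Elements in both A and B: {9, 10, 14}


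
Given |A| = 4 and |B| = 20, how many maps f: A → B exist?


Each of |A| = 4 inputs maps to any of |B| = 20 outputs.
# functions = |B|^|A| = 20^4
= 160000

Number of functions = 160000


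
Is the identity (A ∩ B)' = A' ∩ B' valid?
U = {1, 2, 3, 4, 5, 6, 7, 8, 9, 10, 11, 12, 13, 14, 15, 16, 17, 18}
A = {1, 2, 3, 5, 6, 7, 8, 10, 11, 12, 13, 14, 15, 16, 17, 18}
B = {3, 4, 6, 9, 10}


LHS: A ∩ B = {3, 6, 10}
(A ∩ B)' = U \ (A ∩ B) = {1, 2, 4, 5, 7, 8, 9, 11, 12, 13, 14, 15, 16, 17, 18}
A' = {4, 9}, B' = {1, 2, 5, 7, 8, 11, 12, 13, 14, 15, 16, 17, 18}
Claimed RHS: A' ∩ B' = ∅
Identity is INVALID: LHS = {1, 2, 4, 5, 7, 8, 9, 11, 12, 13, 14, 15, 16, 17, 18} but the RHS claimed here equals ∅. The correct form is (A ∩ B)' = A' ∪ B'.

Identity is invalid: (A ∩ B)' = {1, 2, 4, 5, 7, 8, 9, 11, 12, 13, 14, 15, 16, 17, 18} but A' ∩ B' = ∅. The correct De Morgan law is (A ∩ B)' = A' ∪ B'.


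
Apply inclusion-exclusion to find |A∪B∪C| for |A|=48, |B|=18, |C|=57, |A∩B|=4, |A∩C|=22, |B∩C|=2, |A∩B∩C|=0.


|A∪B∪C| = |A|+|B|+|C| - |A∩B|-|A∩C|-|B∩C| + |A∩B∩C|
= 48+18+57 - 4-22-2 + 0
= 123 - 28 + 0
= 95

|A ∪ B ∪ C| = 95


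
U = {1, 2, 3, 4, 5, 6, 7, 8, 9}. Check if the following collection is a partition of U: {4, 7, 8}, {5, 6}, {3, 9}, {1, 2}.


A partition requires: (1) non-empty parts, (2) pairwise disjoint, (3) union = U
Parts: {4, 7, 8}, {5, 6}, {3, 9}, {1, 2}
Union of parts: {1, 2, 3, 4, 5, 6, 7, 8, 9}
U = {1, 2, 3, 4, 5, 6, 7, 8, 9}
All non-empty? True
Pairwise disjoint? True
Covers U? True

Yes, valid partition


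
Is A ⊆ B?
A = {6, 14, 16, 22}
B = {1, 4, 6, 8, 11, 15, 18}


A ⊆ B means every element of A is in B.
Elements in A not in B: {14, 16, 22}
So A ⊄ B.

No, A ⊄ B


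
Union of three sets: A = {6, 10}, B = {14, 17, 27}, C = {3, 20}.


A ∪ B = {6, 10, 14, 17, 27}
(A ∪ B) ∪ C = {3, 6, 10, 14, 17, 20, 27}

A ∪ B ∪ C = {3, 6, 10, 14, 17, 20, 27}


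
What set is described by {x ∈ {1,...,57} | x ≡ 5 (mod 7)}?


Checking each candidate:
Condition: x in {1,...,57} with x ≡ 5 (mod 7)
Result = {5, 12, 19, 26, 33, 40, 47, 54}

{5, 12, 19, 26, 33, 40, 47, 54}


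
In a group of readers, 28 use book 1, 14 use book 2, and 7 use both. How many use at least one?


|A ∪ B| = |A| + |B| - |A ∩ B|
= 28 + 14 - 7
= 35

|A ∪ B| = 35


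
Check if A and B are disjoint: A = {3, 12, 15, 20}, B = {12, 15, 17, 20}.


Disjoint means A ∩ B = ∅.
A ∩ B = {12, 15, 20}
A ∩ B ≠ ∅, so A and B are NOT disjoint.

No, A and B are not disjoint (A ∩ B = {12, 15, 20})


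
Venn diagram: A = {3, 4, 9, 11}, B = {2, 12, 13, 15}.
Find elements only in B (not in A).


A = {3, 4, 9, 11}
B = {2, 12, 13, 15}
Region: only in B (not in A)
Elements: {2, 12, 13, 15}

Elements only in B (not in A): {2, 12, 13, 15}


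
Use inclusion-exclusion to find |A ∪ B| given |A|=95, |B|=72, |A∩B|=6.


|A ∪ B| = |A| + |B| - |A ∩ B|
= 95 + 72 - 6
= 161

|A ∪ B| = 161


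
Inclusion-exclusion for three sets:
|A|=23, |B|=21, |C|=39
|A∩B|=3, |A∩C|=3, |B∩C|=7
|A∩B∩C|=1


|A∪B∪C| = |A|+|B|+|C| - |A∩B|-|A∩C|-|B∩C| + |A∩B∩C|
= 23+21+39 - 3-3-7 + 1
= 83 - 13 + 1
= 71

|A ∪ B ∪ C| = 71


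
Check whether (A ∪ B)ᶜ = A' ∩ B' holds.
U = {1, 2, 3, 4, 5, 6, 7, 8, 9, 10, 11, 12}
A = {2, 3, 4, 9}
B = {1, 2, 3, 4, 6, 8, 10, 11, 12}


LHS: A ∪ B = {1, 2, 3, 4, 6, 8, 9, 10, 11, 12}
(A ∪ B)' = U \ (A ∪ B) = {5, 7}
A' = {1, 5, 6, 7, 8, 10, 11, 12}, B' = {5, 7, 9}
Claimed RHS: A' ∩ B' = {5, 7}
Identity is VALID: LHS = RHS = {5, 7} ✓

Identity is valid. (A ∪ B)' = A' ∩ B' = {5, 7}


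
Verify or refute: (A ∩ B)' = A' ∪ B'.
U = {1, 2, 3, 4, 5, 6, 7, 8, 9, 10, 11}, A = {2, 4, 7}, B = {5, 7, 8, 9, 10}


LHS: A ∩ B = {7}
(A ∩ B)' = U \ (A ∩ B) = {1, 2, 3, 4, 5, 6, 8, 9, 10, 11}
A' = {1, 3, 5, 6, 8, 9, 10, 11}, B' = {1, 2, 3, 4, 6, 11}
Claimed RHS: A' ∪ B' = {1, 2, 3, 4, 5, 6, 8, 9, 10, 11}
Identity is VALID: LHS = RHS = {1, 2, 3, 4, 5, 6, 8, 9, 10, 11} ✓

Identity is valid. (A ∩ B)' = A' ∪ B' = {1, 2, 3, 4, 5, 6, 8, 9, 10, 11}


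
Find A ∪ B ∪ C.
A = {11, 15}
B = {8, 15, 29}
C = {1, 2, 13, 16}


A ∪ B = {8, 11, 15, 29}
(A ∪ B) ∪ C = {1, 2, 8, 11, 13, 15, 16, 29}

A ∪ B ∪ C = {1, 2, 8, 11, 13, 15, 16, 29}


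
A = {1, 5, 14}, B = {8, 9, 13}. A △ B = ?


A △ B = (A \ B) ∪ (B \ A) = elements in exactly one of A or B
A \ B = {1, 5, 14}
B \ A = {8, 9, 13}
A △ B = {1, 5, 8, 9, 13, 14}

A △ B = {1, 5, 8, 9, 13, 14}


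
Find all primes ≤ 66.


Checking each candidate:
Condition: primes ≤ 66
Result = {2, 3, 5, 7, 11, 13, 17, 19, 23, 29, 31, 37, 41, 43, 47, 53, 59, 61}

{2, 3, 5, 7, 11, 13, 17, 19, 23, 29, 31, 37, 41, 43, 47, 53, 59, 61}


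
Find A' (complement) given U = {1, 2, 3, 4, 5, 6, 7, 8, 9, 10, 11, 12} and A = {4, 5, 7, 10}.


Aᶜ = U \ A = elements in U but not in A
U = {1, 2, 3, 4, 5, 6, 7, 8, 9, 10, 11, 12}
A = {4, 5, 7, 10}
Aᶜ = {1, 2, 3, 6, 8, 9, 11, 12}

Aᶜ = {1, 2, 3, 6, 8, 9, 11, 12}


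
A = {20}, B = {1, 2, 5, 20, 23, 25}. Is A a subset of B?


A ⊆ B means every element of A is in B.
All elements of A are in B.
So A ⊆ B.

Yes, A ⊆ B


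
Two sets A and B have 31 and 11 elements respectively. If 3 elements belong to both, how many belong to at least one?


|A ∪ B| = |A| + |B| - |A ∩ B|
= 31 + 11 - 3
= 39

|A ∪ B| = 39


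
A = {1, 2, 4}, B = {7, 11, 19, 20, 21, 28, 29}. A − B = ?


A \ B = elements in A but not in B
A = {1, 2, 4}
B = {7, 11, 19, 20, 21, 28, 29}
Remove from A any elements in B
A \ B = {1, 2, 4}

A \ B = {1, 2, 4}


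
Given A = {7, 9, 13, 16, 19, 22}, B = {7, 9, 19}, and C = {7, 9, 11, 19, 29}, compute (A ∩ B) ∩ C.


A ∩ B = {7, 9, 19}
(A ∩ B) ∩ C = {7, 9, 19}

A ∩ B ∩ C = {7, 9, 19}


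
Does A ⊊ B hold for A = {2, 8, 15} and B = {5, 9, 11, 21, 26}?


A ⊂ B requires: A ⊆ B AND A ≠ B.
A ⊆ B? No
A ⊄ B, so A is not a proper subset.

No, A is not a proper subset of B


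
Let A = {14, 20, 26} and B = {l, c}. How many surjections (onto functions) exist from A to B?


n = |A| = 3, k = |B| = 2. Surjections via inclusion-exclusion:
S(n,k) = Σ(-1)^i × C(k,i) × (k-i)^n, i=0 to k
i=0: (-1)^0×C(2,0)×2^3 = 8
i=1: (-1)^1×C(2,1)×1^3 = -2
i=2: (-1)^2×C(2,2)×0^3 = 0
Total = 6

Number of surjections = 6


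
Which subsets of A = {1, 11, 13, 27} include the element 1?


A subset of A contains 1 iff the remaining 3 elements form any subset of A \ {1}.
Count: 2^(n-1) = 2^3 = 8
Subsets containing 1: {1}, {1, 11}, {1, 13}, {1, 27}, {1, 11, 13}, {1, 11, 27}, {1, 13, 27}, {1, 11, 13, 27}

Subsets containing 1 (8 total): {1}, {1, 11}, {1, 13}, {1, 27}, {1, 11, 13}, {1, 11, 27}, {1, 13, 27}, {1, 11, 13, 27}


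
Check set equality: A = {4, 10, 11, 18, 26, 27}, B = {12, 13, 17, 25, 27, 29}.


Two sets are equal iff they have exactly the same elements.
A = {4, 10, 11, 18, 26, 27}
B = {12, 13, 17, 25, 27, 29}
Differences: {4, 10, 11, 12, 13, 17, 18, 25, 26, 29}
A ≠ B

No, A ≠ B


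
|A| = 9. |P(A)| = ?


Number of subsets = 2^n
= 2^9
= 512

|P(A)| = 512


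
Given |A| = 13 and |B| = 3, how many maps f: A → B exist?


Each of |A| = 13 inputs maps to any of |B| = 3 outputs.
# functions = |B|^|A| = 3^13
= 1594323

Number of functions = 1594323


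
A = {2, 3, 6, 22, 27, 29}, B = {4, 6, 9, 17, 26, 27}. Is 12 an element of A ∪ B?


A = {2, 3, 6, 22, 27, 29}, B = {4, 6, 9, 17, 26, 27}
A ∪ B = all elements in A or B
A ∪ B = {2, 3, 4, 6, 9, 17, 22, 26, 27, 29}
Checking if 12 ∈ A ∪ B
12 is not in A ∪ B → False

12 ∉ A ∪ B


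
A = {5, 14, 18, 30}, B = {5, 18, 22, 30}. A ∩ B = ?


A ∩ B = elements in both A and B
A = {5, 14, 18, 30}
B = {5, 18, 22, 30}
A ∩ B = {5, 18, 30}

A ∩ B = {5, 18, 30}


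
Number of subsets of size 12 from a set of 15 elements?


C(n,k) = n! / (k!(n-k)!)
C(15,12) = 15! / (12!3!)
= 455

C(15,12) = 455


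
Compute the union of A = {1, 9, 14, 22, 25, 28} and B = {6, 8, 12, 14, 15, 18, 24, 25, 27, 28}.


A ∪ B = all elements in A or B (or both)
A = {1, 9, 14, 22, 25, 28}
B = {6, 8, 12, 14, 15, 18, 24, 25, 27, 28}
A ∪ B = {1, 6, 8, 9, 12, 14, 15, 18, 22, 24, 25, 27, 28}

A ∪ B = {1, 6, 8, 9, 12, 14, 15, 18, 22, 24, 25, 27, 28}


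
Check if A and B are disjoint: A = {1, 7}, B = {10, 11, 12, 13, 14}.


Disjoint means A ∩ B = ∅.
A ∩ B = ∅
A ∩ B = ∅, so A and B are disjoint.

Yes, A and B are disjoint


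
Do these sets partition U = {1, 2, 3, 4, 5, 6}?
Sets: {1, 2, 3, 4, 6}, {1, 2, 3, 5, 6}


A partition requires: (1) non-empty parts, (2) pairwise disjoint, (3) union = U
Parts: {1, 2, 3, 4, 6}, {1, 2, 3, 5, 6}
Union of parts: {1, 2, 3, 4, 5, 6}
U = {1, 2, 3, 4, 5, 6}
All non-empty? True
Pairwise disjoint? False
Covers U? True

No, not a valid partition


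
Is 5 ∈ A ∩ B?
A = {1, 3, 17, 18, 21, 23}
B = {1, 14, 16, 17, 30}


A = {1, 3, 17, 18, 21, 23}, B = {1, 14, 16, 17, 30}
A ∩ B = elements in both A and B
A ∩ B = {1, 17}
Checking if 5 ∈ A ∩ B
5 is not in A ∩ B → False

5 ∉ A ∩ B


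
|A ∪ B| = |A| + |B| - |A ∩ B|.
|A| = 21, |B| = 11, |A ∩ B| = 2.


|A ∪ B| = |A| + |B| - |A ∩ B|
= 21 + 11 - 2
= 30

|A ∪ B| = 30


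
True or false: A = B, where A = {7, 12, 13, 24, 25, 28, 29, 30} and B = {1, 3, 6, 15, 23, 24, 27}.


Two sets are equal iff they have exactly the same elements.
A = {7, 12, 13, 24, 25, 28, 29, 30}
B = {1, 3, 6, 15, 23, 24, 27}
Differences: {1, 3, 6, 7, 12, 13, 15, 23, 25, 27, 28, 29, 30}
A ≠ B

No, A ≠ B


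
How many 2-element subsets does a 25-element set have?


C(n,k) = n! / (k!(n-k)!)
C(25,2) = 25! / (2!23!)
= 300

C(25,2) = 300


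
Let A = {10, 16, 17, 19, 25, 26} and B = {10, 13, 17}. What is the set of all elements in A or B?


A ∪ B = all elements in A or B (or both)
A = {10, 16, 17, 19, 25, 26}
B = {10, 13, 17}
A ∪ B = {10, 13, 16, 17, 19, 25, 26}

A ∪ B = {10, 13, 16, 17, 19, 25, 26}


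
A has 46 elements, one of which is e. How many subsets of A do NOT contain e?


Subsets of A avoiding e are subsets of A \ {e}, which has 45 elements.
Count = 2^(n-1) = 2^45
= 35184372088832

Number of subsets avoiding e = 35184372088832


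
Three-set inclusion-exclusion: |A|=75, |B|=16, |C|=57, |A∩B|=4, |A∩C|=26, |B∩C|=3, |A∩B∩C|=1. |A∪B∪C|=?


|A∪B∪C| = |A|+|B|+|C| - |A∩B|-|A∩C|-|B∩C| + |A∩B∩C|
= 75+16+57 - 4-26-3 + 1
= 148 - 33 + 1
= 116

|A ∪ B ∪ C| = 116


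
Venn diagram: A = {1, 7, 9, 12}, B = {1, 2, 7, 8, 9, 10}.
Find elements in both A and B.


A = {1, 7, 9, 12}
B = {1, 2, 7, 8, 9, 10}
Region: in both A and B
Elements: {1, 7, 9}

Elements in both A and B: {1, 7, 9}


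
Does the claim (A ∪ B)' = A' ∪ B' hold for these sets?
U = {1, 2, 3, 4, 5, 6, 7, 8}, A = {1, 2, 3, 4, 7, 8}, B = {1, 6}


LHS: A ∪ B = {1, 2, 3, 4, 6, 7, 8}
(A ∪ B)' = U \ (A ∪ B) = {5}
A' = {5, 6}, B' = {2, 3, 4, 5, 7, 8}
Claimed RHS: A' ∪ B' = {2, 3, 4, 5, 6, 7, 8}
Identity is INVALID: LHS = {5} but the RHS claimed here equals {2, 3, 4, 5, 6, 7, 8}. The correct form is (A ∪ B)' = A' ∩ B'.

Identity is invalid: (A ∪ B)' = {5} but A' ∪ B' = {2, 3, 4, 5, 6, 7, 8}. The correct De Morgan law is (A ∪ B)' = A' ∩ B'.


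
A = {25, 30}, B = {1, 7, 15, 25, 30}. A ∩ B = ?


A ∩ B = elements in both A and B
A = {25, 30}
B = {1, 7, 15, 25, 30}
A ∩ B = {25, 30}

A ∩ B = {25, 30}


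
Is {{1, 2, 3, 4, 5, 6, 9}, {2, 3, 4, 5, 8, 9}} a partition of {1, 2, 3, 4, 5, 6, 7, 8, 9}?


A partition requires: (1) non-empty parts, (2) pairwise disjoint, (3) union = U
Parts: {1, 2, 3, 4, 5, 6, 9}, {2, 3, 4, 5, 8, 9}
Union of parts: {1, 2, 3, 4, 5, 6, 8, 9}
U = {1, 2, 3, 4, 5, 6, 7, 8, 9}
All non-empty? True
Pairwise disjoint? False
Covers U? False

No, not a valid partition


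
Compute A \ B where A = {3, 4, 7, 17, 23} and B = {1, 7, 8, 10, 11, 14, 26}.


A \ B = elements in A but not in B
A = {3, 4, 7, 17, 23}
B = {1, 7, 8, 10, 11, 14, 26}
Remove from A any elements in B
A \ B = {3, 4, 17, 23}

A \ B = {3, 4, 17, 23}


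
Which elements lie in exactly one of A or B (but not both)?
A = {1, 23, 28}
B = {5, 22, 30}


A △ B = (A \ B) ∪ (B \ A) = elements in exactly one of A or B
A \ B = {1, 23, 28}
B \ A = {5, 22, 30}
A △ B = {1, 5, 22, 23, 28, 30}

A △ B = {1, 5, 22, 23, 28, 30}


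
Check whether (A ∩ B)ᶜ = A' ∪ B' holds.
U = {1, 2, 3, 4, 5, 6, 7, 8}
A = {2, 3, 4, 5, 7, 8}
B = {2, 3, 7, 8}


LHS: A ∩ B = {2, 3, 7, 8}
(A ∩ B)' = U \ (A ∩ B) = {1, 4, 5, 6}
A' = {1, 6}, B' = {1, 4, 5, 6}
Claimed RHS: A' ∪ B' = {1, 4, 5, 6}
Identity is VALID: LHS = RHS = {1, 4, 5, 6} ✓

Identity is valid. (A ∩ B)' = A' ∪ B' = {1, 4, 5, 6}


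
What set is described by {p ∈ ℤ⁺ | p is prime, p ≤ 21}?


Checking each candidate:
Condition: primes ≤ 21
Result = {2, 3, 5, 7, 11, 13, 17, 19}

{2, 3, 5, 7, 11, 13, 17, 19}


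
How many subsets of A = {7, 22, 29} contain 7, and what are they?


A subset of A contains 7 iff the remaining 2 elements form any subset of A \ {7}.
Count: 2^(n-1) = 2^2 = 4
Subsets containing 7: {7}, {7, 22}, {7, 29}, {7, 22, 29}

Subsets containing 7 (4 total): {7}, {7, 22}, {7, 29}, {7, 22, 29}


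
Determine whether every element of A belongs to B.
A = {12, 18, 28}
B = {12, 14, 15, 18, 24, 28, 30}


A ⊆ B means every element of A is in B.
All elements of A are in B.
So A ⊆ B.

Yes, A ⊆ B


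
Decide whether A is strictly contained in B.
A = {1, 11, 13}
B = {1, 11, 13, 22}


A ⊂ B requires: A ⊆ B AND A ≠ B.
A ⊆ B? Yes
A = B? No
A ⊂ B: Yes (A is a proper subset of B)

Yes, A ⊂ B


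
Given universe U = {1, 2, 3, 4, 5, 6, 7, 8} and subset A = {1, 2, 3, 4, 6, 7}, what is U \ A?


Aᶜ = U \ A = elements in U but not in A
U = {1, 2, 3, 4, 5, 6, 7, 8}
A = {1, 2, 3, 4, 6, 7}
Aᶜ = {5, 8}

Aᶜ = {5, 8}


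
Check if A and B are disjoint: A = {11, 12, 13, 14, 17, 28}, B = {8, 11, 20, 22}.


Disjoint means A ∩ B = ∅.
A ∩ B = {11}
A ∩ B ≠ ∅, so A and B are NOT disjoint.

No, A and B are not disjoint (A ∩ B = {11})


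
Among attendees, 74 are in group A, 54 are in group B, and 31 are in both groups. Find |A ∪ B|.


|A ∪ B| = |A| + |B| - |A ∩ B|
= 74 + 54 - 31
= 97

|A ∪ B| = 97


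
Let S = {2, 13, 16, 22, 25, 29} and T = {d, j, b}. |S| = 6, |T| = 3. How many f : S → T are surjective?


n = |S| = 6, k = |T| = 3. Surjections via inclusion-exclusion:
S(n,k) = Σ(-1)^i × C(k,i) × (k-i)^n, i=0 to k
i=0: (-1)^0×C(3,0)×3^6 = 729
i=1: (-1)^1×C(3,1)×2^6 = -192
i=2: (-1)^2×C(3,2)×1^6 = 3
i=3: (-1)^3×C(3,3)×0^6 = 0
Total = 540

Number of surjections = 540


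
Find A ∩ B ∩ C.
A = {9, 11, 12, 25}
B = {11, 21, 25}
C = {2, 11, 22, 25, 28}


A ∩ B = {11, 25}
(A ∩ B) ∩ C = {11, 25}

A ∩ B ∩ C = {11, 25}


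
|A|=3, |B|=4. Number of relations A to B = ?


A relation from A to B is any subset of A × B.
|A × B| = 3 × 4 = 12
# relations = 2^|A × B| = 2^12 = 4096

Number of relations = 4096


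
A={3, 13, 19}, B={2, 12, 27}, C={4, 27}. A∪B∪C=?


A ∪ B = {2, 3, 12, 13, 19, 27}
(A ∪ B) ∪ C = {2, 3, 4, 12, 13, 19, 27}

A ∪ B ∪ C = {2, 3, 4, 12, 13, 19, 27}


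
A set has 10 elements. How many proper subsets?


Total subsets = 2^n = 2^10 = 1024
Proper subsets exclude the set itself: 2^n - 1
= 1024 - 1
= 1023

Number of proper subsets = 1023


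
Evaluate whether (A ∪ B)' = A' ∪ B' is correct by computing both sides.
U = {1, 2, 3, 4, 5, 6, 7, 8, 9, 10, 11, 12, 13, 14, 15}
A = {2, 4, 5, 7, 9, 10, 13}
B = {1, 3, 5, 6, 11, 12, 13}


LHS: A ∪ B = {1, 2, 3, 4, 5, 6, 7, 9, 10, 11, 12, 13}
(A ∪ B)' = U \ (A ∪ B) = {8, 14, 15}
A' = {1, 3, 6, 8, 11, 12, 14, 15}, B' = {2, 4, 7, 8, 9, 10, 14, 15}
Claimed RHS: A' ∪ B' = {1, 2, 3, 4, 6, 7, 8, 9, 10, 11, 12, 14, 15}
Identity is INVALID: LHS = {8, 14, 15} but the RHS claimed here equals {1, 2, 3, 4, 6, 7, 8, 9, 10, 11, 12, 14, 15}. The correct form is (A ∪ B)' = A' ∩ B'.

Identity is invalid: (A ∪ B)' = {8, 14, 15} but A' ∪ B' = {1, 2, 3, 4, 6, 7, 8, 9, 10, 11, 12, 14, 15}. The correct De Morgan law is (A ∪ B)' = A' ∩ B'.


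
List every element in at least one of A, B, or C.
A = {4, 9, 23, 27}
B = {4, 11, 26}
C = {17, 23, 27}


A ∪ B = {4, 9, 11, 23, 26, 27}
(A ∪ B) ∪ C = {4, 9, 11, 17, 23, 26, 27}

A ∪ B ∪ C = {4, 9, 11, 17, 23, 26, 27}


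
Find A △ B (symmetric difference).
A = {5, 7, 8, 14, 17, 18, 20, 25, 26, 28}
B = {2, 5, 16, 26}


A △ B = (A \ B) ∪ (B \ A) = elements in exactly one of A or B
A \ B = {7, 8, 14, 17, 18, 20, 25, 28}
B \ A = {2, 16}
A △ B = {2, 7, 8, 14, 16, 17, 18, 20, 25, 28}

A △ B = {2, 7, 8, 14, 16, 17, 18, 20, 25, 28}


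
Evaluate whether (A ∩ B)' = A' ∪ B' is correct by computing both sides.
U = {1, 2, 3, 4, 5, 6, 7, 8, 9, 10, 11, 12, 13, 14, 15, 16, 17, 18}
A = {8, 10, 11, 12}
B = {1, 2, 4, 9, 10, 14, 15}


LHS: A ∩ B = {10}
(A ∩ B)' = U \ (A ∩ B) = {1, 2, 3, 4, 5, 6, 7, 8, 9, 11, 12, 13, 14, 15, 16, 17, 18}
A' = {1, 2, 3, 4, 5, 6, 7, 9, 13, 14, 15, 16, 17, 18}, B' = {3, 5, 6, 7, 8, 11, 12, 13, 16, 17, 18}
Claimed RHS: A' ∪ B' = {1, 2, 3, 4, 5, 6, 7, 8, 9, 11, 12, 13, 14, 15, 16, 17, 18}
Identity is VALID: LHS = RHS = {1, 2, 3, 4, 5, 6, 7, 8, 9, 11, 12, 13, 14, 15, 16, 17, 18} ✓

Identity is valid. (A ∩ B)' = A' ∪ B' = {1, 2, 3, 4, 5, 6, 7, 8, 9, 11, 12, 13, 14, 15, 16, 17, 18}


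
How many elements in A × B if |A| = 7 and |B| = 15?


|A × B| = |A| × |B|
= 7 × 15
= 105

|A × B| = 105


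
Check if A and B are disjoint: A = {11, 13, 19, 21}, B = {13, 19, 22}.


Disjoint means A ∩ B = ∅.
A ∩ B = {13, 19}
A ∩ B ≠ ∅, so A and B are NOT disjoint.

No, A and B are not disjoint (A ∩ B = {13, 19})


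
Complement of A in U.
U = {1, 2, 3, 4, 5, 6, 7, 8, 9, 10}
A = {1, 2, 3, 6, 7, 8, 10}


Aᶜ = U \ A = elements in U but not in A
U = {1, 2, 3, 4, 5, 6, 7, 8, 9, 10}
A = {1, 2, 3, 6, 7, 8, 10}
Aᶜ = {4, 5, 9}

Aᶜ = {4, 5, 9}


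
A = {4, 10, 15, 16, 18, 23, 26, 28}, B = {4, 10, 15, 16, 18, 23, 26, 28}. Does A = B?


Two sets are equal iff they have exactly the same elements.
A = {4, 10, 15, 16, 18, 23, 26, 28}
B = {4, 10, 15, 16, 18, 23, 26, 28}
Same elements → A = B

Yes, A = B


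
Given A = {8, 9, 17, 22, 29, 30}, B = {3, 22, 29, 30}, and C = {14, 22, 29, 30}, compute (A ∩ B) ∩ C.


A ∩ B = {22, 29, 30}
(A ∩ B) ∩ C = {22, 29, 30}

A ∩ B ∩ C = {22, 29, 30}


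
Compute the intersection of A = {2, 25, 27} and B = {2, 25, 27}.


A ∩ B = elements in both A and B
A = {2, 25, 27}
B = {2, 25, 27}
A ∩ B = {2, 25, 27}

A ∩ B = {2, 25, 27}


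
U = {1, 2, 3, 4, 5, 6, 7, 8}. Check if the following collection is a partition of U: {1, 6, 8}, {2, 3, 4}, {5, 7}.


A partition requires: (1) non-empty parts, (2) pairwise disjoint, (3) union = U
Parts: {1, 6, 8}, {2, 3, 4}, {5, 7}
Union of parts: {1, 2, 3, 4, 5, 6, 7, 8}
U = {1, 2, 3, 4, 5, 6, 7, 8}
All non-empty? True
Pairwise disjoint? True
Covers U? True

Yes, valid partition


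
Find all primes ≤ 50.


Checking each candidate:
Condition: primes ≤ 50
Result = {2, 3, 5, 7, 11, 13, 17, 19, 23, 29, 31, 37, 41, 43, 47}

{2, 3, 5, 7, 11, 13, 17, 19, 23, 29, 31, 37, 41, 43, 47}


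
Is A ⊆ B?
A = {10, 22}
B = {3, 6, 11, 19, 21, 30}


A ⊆ B means every element of A is in B.
Elements in A not in B: {10, 22}
So A ⊄ B.

No, A ⊄ B


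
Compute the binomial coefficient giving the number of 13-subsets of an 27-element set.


C(n,k) = n! / (k!(n-k)!)
C(27,13) = 27! / (13!14!)
= 20058300

C(27,13) = 20058300


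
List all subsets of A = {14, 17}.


|A| = 2, so |P(A)| = 2^2 = 4
Enumerate subsets by cardinality (0 to 2):
∅, {14}, {17}, {14, 17}

P(A) has 4 subsets: ∅, {14}, {17}, {14, 17}


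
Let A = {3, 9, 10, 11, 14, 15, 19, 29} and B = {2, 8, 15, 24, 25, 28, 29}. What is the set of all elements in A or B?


A ∪ B = all elements in A or B (or both)
A = {3, 9, 10, 11, 14, 15, 19, 29}
B = {2, 8, 15, 24, 25, 28, 29}
A ∪ B = {2, 3, 8, 9, 10, 11, 14, 15, 19, 24, 25, 28, 29}

A ∪ B = {2, 3, 8, 9, 10, 11, 14, 15, 19, 24, 25, 28, 29}


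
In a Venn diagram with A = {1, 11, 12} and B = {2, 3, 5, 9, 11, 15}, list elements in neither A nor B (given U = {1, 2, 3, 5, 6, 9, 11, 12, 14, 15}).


A = {1, 11, 12}
B = {2, 3, 5, 9, 11, 15}
Region: in neither A nor B (given U = {1, 2, 3, 5, 6, 9, 11, 12, 14, 15})
Elements: {6, 14}

Elements in neither A nor B (given U = {1, 2, 3, 5, 6, 9, 11, 12, 14, 15}): {6, 14}


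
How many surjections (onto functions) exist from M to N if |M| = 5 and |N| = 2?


n = |M| = 5, k = |N| = 2. Surjections via inclusion-exclusion:
S(n,k) = Σ(-1)^i × C(k,i) × (k-i)^n, i=0 to k
i=0: (-1)^0×C(2,0)×2^5 = 32
i=1: (-1)^1×C(2,1)×1^5 = -2
i=2: (-1)^2×C(2,2)×0^5 = 0
Total = 30

Number of surjections = 30


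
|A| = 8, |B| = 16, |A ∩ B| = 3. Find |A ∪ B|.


|A ∪ B| = |A| + |B| - |A ∩ B|
= 8 + 16 - 3
= 21

|A ∪ B| = 21


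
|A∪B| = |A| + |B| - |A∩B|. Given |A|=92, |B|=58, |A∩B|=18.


|A ∪ B| = |A| + |B| - |A ∩ B|
= 92 + 58 - 18
= 132

|A ∪ B| = 132


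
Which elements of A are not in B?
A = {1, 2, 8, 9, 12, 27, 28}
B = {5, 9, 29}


A \ B = elements in A but not in B
A = {1, 2, 8, 9, 12, 27, 28}
B = {5, 9, 29}
Remove from A any elements in B
A \ B = {1, 2, 8, 12, 27, 28}

A \ B = {1, 2, 8, 12, 27, 28}


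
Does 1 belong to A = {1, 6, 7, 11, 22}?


A = {1, 6, 7, 11, 22}
Checking if 1 is in A
1 is in A → True

1 ∈ A


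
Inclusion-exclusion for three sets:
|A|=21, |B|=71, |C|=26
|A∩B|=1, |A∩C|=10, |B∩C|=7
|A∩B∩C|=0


|A∪B∪C| = |A|+|B|+|C| - |A∩B|-|A∩C|-|B∩C| + |A∩B∩C|
= 21+71+26 - 1-10-7 + 0
= 118 - 18 + 0
= 100

|A ∪ B ∪ C| = 100


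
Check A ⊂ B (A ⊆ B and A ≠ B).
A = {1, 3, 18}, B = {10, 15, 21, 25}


A ⊂ B requires: A ⊆ B AND A ≠ B.
A ⊆ B? No
A ⊄ B, so A is not a proper subset.

No, A is not a proper subset of B


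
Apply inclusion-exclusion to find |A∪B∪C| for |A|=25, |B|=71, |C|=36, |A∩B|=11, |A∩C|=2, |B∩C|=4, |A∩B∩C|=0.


|A∪B∪C| = |A|+|B|+|C| - |A∩B|-|A∩C|-|B∩C| + |A∩B∩C|
= 25+71+36 - 11-2-4 + 0
= 132 - 17 + 0
= 115

|A ∪ B ∪ C| = 115


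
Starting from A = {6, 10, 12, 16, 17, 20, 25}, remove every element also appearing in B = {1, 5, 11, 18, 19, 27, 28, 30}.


A \ B = elements in A but not in B
A = {6, 10, 12, 16, 17, 20, 25}
B = {1, 5, 11, 18, 19, 27, 28, 30}
Remove from A any elements in B
A \ B = {6, 10, 12, 16, 17, 20, 25}

A \ B = {6, 10, 12, 16, 17, 20, 25}


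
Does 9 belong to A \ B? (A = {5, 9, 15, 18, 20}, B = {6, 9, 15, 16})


A = {5, 9, 15, 18, 20}, B = {6, 9, 15, 16}
A \ B = elements in A but not in B
A \ B = {5, 18, 20}
Checking if 9 ∈ A \ B
9 is not in A \ B → False

9 ∉ A \ B


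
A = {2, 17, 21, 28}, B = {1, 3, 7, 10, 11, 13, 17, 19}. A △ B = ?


A △ B = (A \ B) ∪ (B \ A) = elements in exactly one of A or B
A \ B = {2, 21, 28}
B \ A = {1, 3, 7, 10, 11, 13, 19}
A △ B = {1, 2, 3, 7, 10, 11, 13, 19, 21, 28}

A △ B = {1, 2, 3, 7, 10, 11, 13, 19, 21, 28}


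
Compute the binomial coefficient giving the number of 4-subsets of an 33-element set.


C(n,k) = n! / (k!(n-k)!)
C(33,4) = 33! / (4!29!)
= 40920

C(33,4) = 40920


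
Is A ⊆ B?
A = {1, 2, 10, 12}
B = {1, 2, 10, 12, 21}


A ⊆ B means every element of A is in B.
All elements of A are in B.
So A ⊆ B.

Yes, A ⊆ B


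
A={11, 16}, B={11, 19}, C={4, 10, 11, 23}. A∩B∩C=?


A ∩ B = {11}
(A ∩ B) ∩ C = {11}

A ∩ B ∩ C = {11}


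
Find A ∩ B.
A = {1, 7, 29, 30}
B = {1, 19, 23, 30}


A ∩ B = elements in both A and B
A = {1, 7, 29, 30}
B = {1, 19, 23, 30}
A ∩ B = {1, 30}

A ∩ B = {1, 30}


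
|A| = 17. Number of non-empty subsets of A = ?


Total subsets = 2^n = 2^17 = 131072
Non-empty subsets exclude the empty set: 2^n - 1
= 131072 - 1
= 131071

Number of non-empty subsets = 131071


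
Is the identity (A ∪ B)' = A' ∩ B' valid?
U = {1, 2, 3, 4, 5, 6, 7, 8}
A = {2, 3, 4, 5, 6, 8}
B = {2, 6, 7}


LHS: A ∪ B = {2, 3, 4, 5, 6, 7, 8}
(A ∪ B)' = U \ (A ∪ B) = {1}
A' = {1, 7}, B' = {1, 3, 4, 5, 8}
Claimed RHS: A' ∩ B' = {1}
Identity is VALID: LHS = RHS = {1} ✓

Identity is valid. (A ∪ B)' = A' ∩ B' = {1}


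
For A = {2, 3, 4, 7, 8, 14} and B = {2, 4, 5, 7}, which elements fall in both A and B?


A = {2, 3, 4, 7, 8, 14}
B = {2, 4, 5, 7}
Region: in both A and B
Elements: {2, 4, 7}

Elements in both A and B: {2, 4, 7}


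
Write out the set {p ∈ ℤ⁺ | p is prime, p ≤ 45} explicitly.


Checking each candidate:
Condition: primes ≤ 45
Result = {2, 3, 5, 7, 11, 13, 17, 19, 23, 29, 31, 37, 41, 43}

{2, 3, 5, 7, 11, 13, 17, 19, 23, 29, 31, 37, 41, 43}


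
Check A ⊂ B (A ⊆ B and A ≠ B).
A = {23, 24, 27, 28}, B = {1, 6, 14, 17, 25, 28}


A ⊂ B requires: A ⊆ B AND A ≠ B.
A ⊆ B? No
A ⊄ B, so A is not a proper subset.

No, A is not a proper subset of B


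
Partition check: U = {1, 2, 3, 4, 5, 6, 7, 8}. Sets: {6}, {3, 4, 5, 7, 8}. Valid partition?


A partition requires: (1) non-empty parts, (2) pairwise disjoint, (3) union = U
Parts: {6}, {3, 4, 5, 7, 8}
Union of parts: {3, 4, 5, 6, 7, 8}
U = {1, 2, 3, 4, 5, 6, 7, 8}
All non-empty? True
Pairwise disjoint? True
Covers U? False

No, not a valid partition


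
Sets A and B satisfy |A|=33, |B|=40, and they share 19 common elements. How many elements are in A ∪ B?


|A ∪ B| = |A| + |B| - |A ∩ B|
= 33 + 40 - 19
= 54

|A ∪ B| = 54


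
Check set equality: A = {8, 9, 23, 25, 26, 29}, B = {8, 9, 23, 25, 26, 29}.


Two sets are equal iff they have exactly the same elements.
A = {8, 9, 23, 25, 26, 29}
B = {8, 9, 23, 25, 26, 29}
Same elements → A = B

Yes, A = B


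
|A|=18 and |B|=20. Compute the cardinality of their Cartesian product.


|A × B| = |A| × |B|
= 18 × 20
= 360

|A × B| = 360


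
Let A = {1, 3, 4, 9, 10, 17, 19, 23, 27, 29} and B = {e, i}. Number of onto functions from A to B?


n = |A| = 10, k = |B| = 2. Surjections via inclusion-exclusion:
S(n,k) = Σ(-1)^i × C(k,i) × (k-i)^n, i=0 to k
i=0: (-1)^0×C(2,0)×2^10 = 1024
i=1: (-1)^1×C(2,1)×1^10 = -2
i=2: (-1)^2×C(2,2)×0^10 = 0
Total = 1022

Number of surjections = 1022


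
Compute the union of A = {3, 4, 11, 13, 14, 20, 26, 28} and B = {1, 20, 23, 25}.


A ∪ B = all elements in A or B (or both)
A = {3, 4, 11, 13, 14, 20, 26, 28}
B = {1, 20, 23, 25}
A ∪ B = {1, 3, 4, 11, 13, 14, 20, 23, 25, 26, 28}

A ∪ B = {1, 3, 4, 11, 13, 14, 20, 23, 25, 26, 28}


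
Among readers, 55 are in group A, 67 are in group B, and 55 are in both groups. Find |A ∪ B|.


|A ∪ B| = |A| + |B| - |A ∩ B|
= 55 + 67 - 55
= 67

|A ∪ B| = 67


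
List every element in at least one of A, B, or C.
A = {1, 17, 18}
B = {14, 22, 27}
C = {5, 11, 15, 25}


A ∪ B = {1, 14, 17, 18, 22, 27}
(A ∪ B) ∪ C = {1, 5, 11, 14, 15, 17, 18, 22, 25, 27}

A ∪ B ∪ C = {1, 5, 11, 14, 15, 17, 18, 22, 25, 27}


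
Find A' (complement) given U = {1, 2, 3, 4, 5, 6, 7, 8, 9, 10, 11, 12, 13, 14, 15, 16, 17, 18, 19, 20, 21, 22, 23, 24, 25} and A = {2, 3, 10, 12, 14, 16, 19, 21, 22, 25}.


Aᶜ = U \ A = elements in U but not in A
U = {1, 2, 3, 4, 5, 6, 7, 8, 9, 10, 11, 12, 13, 14, 15, 16, 17, 18, 19, 20, 21, 22, 23, 24, 25}
A = {2, 3, 10, 12, 14, 16, 19, 21, 22, 25}
Aᶜ = {1, 4, 5, 6, 7, 8, 9, 11, 13, 15, 17, 18, 20, 23, 24}

Aᶜ = {1, 4, 5, 6, 7, 8, 9, 11, 13, 15, 17, 18, 20, 23, 24}


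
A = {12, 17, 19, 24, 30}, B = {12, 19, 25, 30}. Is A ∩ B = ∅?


Disjoint means A ∩ B = ∅.
A ∩ B = {12, 19, 30}
A ∩ B ≠ ∅, so A and B are NOT disjoint.

No, A and B are not disjoint (A ∩ B = {12, 19, 30})


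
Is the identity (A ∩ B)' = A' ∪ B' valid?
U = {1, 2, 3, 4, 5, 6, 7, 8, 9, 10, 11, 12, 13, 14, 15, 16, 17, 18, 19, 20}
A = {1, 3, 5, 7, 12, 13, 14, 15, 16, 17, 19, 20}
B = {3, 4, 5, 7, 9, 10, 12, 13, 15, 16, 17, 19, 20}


LHS: A ∩ B = {3, 5, 7, 12, 13, 15, 16, 17, 19, 20}
(A ∩ B)' = U \ (A ∩ B) = {1, 2, 4, 6, 8, 9, 10, 11, 14, 18}
A' = {2, 4, 6, 8, 9, 10, 11, 18}, B' = {1, 2, 6, 8, 11, 14, 18}
Claimed RHS: A' ∪ B' = {1, 2, 4, 6, 8, 9, 10, 11, 14, 18}
Identity is VALID: LHS = RHS = {1, 2, 4, 6, 8, 9, 10, 11, 14, 18} ✓

Identity is valid. (A ∩ B)' = A' ∪ B' = {1, 2, 4, 6, 8, 9, 10, 11, 14, 18}


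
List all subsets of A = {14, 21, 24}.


|A| = 3, so |P(A)| = 2^3 = 8
Enumerate subsets by cardinality (0 to 3):
∅, {14}, {21}, {24}, {14, 21}, {14, 24}, {21, 24}, {14, 21, 24}

P(A) has 8 subsets: ∅, {14}, {21}, {24}, {14, 21}, {14, 24}, {21, 24}, {14, 21, 24}


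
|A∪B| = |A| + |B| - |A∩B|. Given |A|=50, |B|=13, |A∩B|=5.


|A ∪ B| = |A| + |B| - |A ∩ B|
= 50 + 13 - 5
= 58

|A ∪ B| = 58


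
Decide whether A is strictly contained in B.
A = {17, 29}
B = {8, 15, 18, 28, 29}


A ⊂ B requires: A ⊆ B AND A ≠ B.
A ⊆ B? No
A ⊄ B, so A is not a proper subset.

No, A is not a proper subset of B


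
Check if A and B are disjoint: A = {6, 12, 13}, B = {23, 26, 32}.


Disjoint means A ∩ B = ∅.
A ∩ B = ∅
A ∩ B = ∅, so A and B are disjoint.

Yes, A and B are disjoint


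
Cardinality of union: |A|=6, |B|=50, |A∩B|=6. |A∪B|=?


|A ∪ B| = |A| + |B| - |A ∩ B|
= 6 + 50 - 6
= 50

|A ∪ B| = 50


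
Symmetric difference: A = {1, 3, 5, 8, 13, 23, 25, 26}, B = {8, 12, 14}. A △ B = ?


A △ B = (A \ B) ∪ (B \ A) = elements in exactly one of A or B
A \ B = {1, 3, 5, 13, 23, 25, 26}
B \ A = {12, 14}
A △ B = {1, 3, 5, 12, 13, 14, 23, 25, 26}

A △ B = {1, 3, 5, 12, 13, 14, 23, 25, 26}
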